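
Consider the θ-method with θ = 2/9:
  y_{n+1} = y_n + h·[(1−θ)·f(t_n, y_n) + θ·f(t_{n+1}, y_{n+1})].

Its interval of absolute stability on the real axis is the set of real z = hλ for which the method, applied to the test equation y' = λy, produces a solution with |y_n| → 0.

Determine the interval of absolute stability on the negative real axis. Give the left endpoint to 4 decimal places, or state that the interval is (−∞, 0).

z∈(-3.6000,0).

Test eqn y'=λy, z=hλ:
  y_{n+1} = y_n + z·[7/9·y_n + 2/9·y_{n+1}] ⇒ (1 − 2/9z)y_{n+1} = (1 + 7/9z)y_n
  ⇒ R(z) = (1 + 7/9z)/(1 − 2/9z).

Solve |R(x)|<1 on ℝ⁻.
x=-1.74: |R|=0.2548
R=−1: 1+7/9x = −1+2/9x ⇒ -5/9x=2 ⇒ x=2/(-5/9)=-3.6000
Confirm numerically:
  x=-2.790: |R|=0.72222 <1
  x=-2.543: |R|=0.62480 <1
  x=-2.261: |R|=0.50488 <1
  x=-4.100: |R|=1.14535 >1
  x=-3.949: |R|=1.10327 >1
  x=-3.815: |R|=1.06464 >1
So |R|<1 on (-3.6000, 0).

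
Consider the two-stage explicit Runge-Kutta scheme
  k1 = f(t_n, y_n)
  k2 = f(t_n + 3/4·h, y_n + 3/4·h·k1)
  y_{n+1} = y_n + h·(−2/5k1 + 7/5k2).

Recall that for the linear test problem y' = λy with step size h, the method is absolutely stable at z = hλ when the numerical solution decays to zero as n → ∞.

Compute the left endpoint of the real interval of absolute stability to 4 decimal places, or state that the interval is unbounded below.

With y'=λy (z=hλ):
  k1=λy_n ⇒ h·k1=z·y_n;  k2=λ(1+3/4z)y_n ⇒ h·k2=z(1+3/4z)y_n
  y_{n+1}/y_n = 1 − 2/5z + 7/5z(1+3/4z) = 1 + z + 21/20z²
  so R(z) = 1 + z + 21/20z².

Need |R(x)|<1, x<0.
x=-0.83: |R|=0.8933
R=1: x+21/20x²=0 ⇒ x=−20/21=-0.9524; min R=1−1/(4·21/20)=0.7619>−1
Confirm numerically:
  x=-0.899: |R|=0.94961 <1
  x=-0.825: |R|=0.88966 <1
  x=-0.526: |R|=0.76451 <1
  x=-0.421: |R|=0.76510 <1
  x=-1.460: |R|=1.77818 >1
  x=-1.168: |R|=1.26444 >1
So |R|<1 on (-0.9524, 0).

z* = -0.9524.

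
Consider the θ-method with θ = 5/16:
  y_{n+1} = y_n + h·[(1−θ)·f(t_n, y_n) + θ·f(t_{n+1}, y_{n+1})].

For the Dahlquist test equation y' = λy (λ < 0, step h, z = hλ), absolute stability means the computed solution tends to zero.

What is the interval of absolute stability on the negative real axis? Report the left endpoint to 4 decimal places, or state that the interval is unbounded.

Set f=λy, z=hλ:
  y_{n+1} = y_n + z·[11/16·y_n + 5/16·y_{n+1}] ⇒ (1 − 5/16z)y_{n+1} = (1 + 11/16z)y_n
  R(z) = (1 + 11/16z)/(1 − 5/16z).

Find x<0 with |R(x)|<1.
x=-1.51: |R|=0.0259
R=−1: 1+11/16x = −1+5/16x ⇒ -3/8x=2 ⇒ x=2/(-3/8)=-5.3333
Confirm numerically:
  x=-4.055: |R|=0.78856 <1
  x=-3.136: |R|=0.58384 <1
  x=-2.903: |R|=0.52214 <1
  x=-2.467: |R|=0.39305 <1
  x=-5.759: |R|=1.05702 >1
  x=-5.735: |R|=1.05395 >1
Stable set (-5.3333, 0).

(-5.3333, 0).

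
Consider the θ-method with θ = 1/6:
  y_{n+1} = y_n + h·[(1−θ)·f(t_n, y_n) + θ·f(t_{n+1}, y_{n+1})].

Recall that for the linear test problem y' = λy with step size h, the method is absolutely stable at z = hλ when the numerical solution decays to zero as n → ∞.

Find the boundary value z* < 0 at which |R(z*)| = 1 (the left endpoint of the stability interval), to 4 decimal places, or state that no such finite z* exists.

left endpoint -3.0000.

Test eqn y'=λy, z=hλ:
  y_{n+1} = y_n + z·[5/6·y_n + 1/6·y_{n+1}] ⇒ (1 − 1/6z)y_{n+1} = (1 + 5/6z)y_n
  so R(z) = (1 + 5/6z)/(1 − 1/6z).

Solve |R(x)|<1 on ℝ⁻.
x=-0.82: |R|=0.2786
R=−1: 1+5/6x = −1+1/6x ⇒ -2/3x=2 ⇒ x=2/(-2/3)=-3.0000
Confirm numerically:
  x=-2.105: |R|=0.55830 <1
  x=-1.750: |R|=0.35484 <1
  x=-1.275: |R|=0.05155 <1
  x=-3.229: |R|=1.09925 >1
  x=-3.138: |R|=1.06041 >1
  x=-3.045: |R|=1.01990 >1
So |R|<1 on (-3.0000, 0).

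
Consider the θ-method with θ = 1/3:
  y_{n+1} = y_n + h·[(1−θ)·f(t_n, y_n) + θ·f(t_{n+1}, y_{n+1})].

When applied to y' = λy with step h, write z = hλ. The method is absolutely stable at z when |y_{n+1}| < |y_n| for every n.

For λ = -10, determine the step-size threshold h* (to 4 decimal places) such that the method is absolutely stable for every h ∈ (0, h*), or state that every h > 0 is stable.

On y'=λy, z=hλ:
  y_{n+1} = y_n + z·[2/3·y_n + 1/3·y_{n+1}] ⇒ (1 − 1/3z)y_{n+1} = (1 + 2/3z)y_n
  so R(z) = (1 + 2/3z)/(1 − 1/3z).

Find x<0 with |R(x)|<1.
x=-0.79: |R|=0.3747
R=−1: 1+2/3x = −1+1/3x ⇒ -1/3x=2 ⇒ x=2/(-1/3)=-6.0000
Confirm numerically:
  x=-4.161: |R|=0.74319 <1
  x=-4.088: |R|=0.73025 <1
  x=-4.052: |R|=0.72377 <1
  x=-3.267: |R|=0.56391 <1
  x=-6.248: |R|=1.02682 >1
  x=-6.177: |R|=1.01929 >1
  x=-6.043: |R|=1.00476 >1
Interval (-6.0000, 0).

(-6.0000,0); λ=-10 ⇒ h* = (6)/10 = 0.6000.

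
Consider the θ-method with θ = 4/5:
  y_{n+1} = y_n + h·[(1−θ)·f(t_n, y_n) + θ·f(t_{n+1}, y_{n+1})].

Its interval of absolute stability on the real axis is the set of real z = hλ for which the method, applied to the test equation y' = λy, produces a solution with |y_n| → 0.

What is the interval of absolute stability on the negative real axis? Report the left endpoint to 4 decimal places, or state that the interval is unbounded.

(−∞, 0) — no finite endpoint.

With y'=λy (z=hλ):
  y_{n+1} = y_n + z·[1/5·y_n + 4/5·y_{n+1}] ⇒ (1 − 4/5z)y_{n+1} = (1 + 1/5z)y_n
  ⇒ R(z) = (1 + 1/5z)/(1 − 4/5z).

Boundary: |R(x)|=1, x<0.
x=-0.93: |R|=0.4667
x=-2: |R|=0.2308
x=-10: |R|=0.1111
x=-100: |R|=0.2346
θ=4/5≥1/2 ⇒ |1+1/5x|<|1−4/5x| ∀x<0 ⇒ unbounded interval.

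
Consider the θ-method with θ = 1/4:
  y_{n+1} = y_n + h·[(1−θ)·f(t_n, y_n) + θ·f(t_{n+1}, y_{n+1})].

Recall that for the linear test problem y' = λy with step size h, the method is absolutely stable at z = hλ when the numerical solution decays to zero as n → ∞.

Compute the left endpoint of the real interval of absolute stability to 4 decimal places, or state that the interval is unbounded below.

left endpoint -4.0000.

Test eqn y'=λy, z=hλ:
  y_{n+1} = y_n + z·[3/4·y_n + 1/4·y_{n+1}] ⇒ (1 − 1/4z)y_{n+1} = (1 + 3/4z)y_n
  ⇒ R(z) = (1 + 3/4z)/(1 − 1/4z).

Solve |R(x)|<1 on ℝ⁻.
x=-1.27: |R|=0.0361
R=−1: 1+3/4x = −1+1/4x ⇒ -1/2x=2 ⇒ x=2/(-1/2)=-4.0000
Confirm numerically:
  x=-3.782: |R|=0.94397 <1
  x=-2.809: |R|=0.65017 <1
  x=-2.463: |R|=0.52437 <1
  x=-1.973: |R|=0.32128 <1
  x=-4.455: |R|=1.10763 >1
  x=-4.394: |R|=1.09388 >1
  x=-4.101: |R|=1.02494 >1
Stable set (-4.0000, 0).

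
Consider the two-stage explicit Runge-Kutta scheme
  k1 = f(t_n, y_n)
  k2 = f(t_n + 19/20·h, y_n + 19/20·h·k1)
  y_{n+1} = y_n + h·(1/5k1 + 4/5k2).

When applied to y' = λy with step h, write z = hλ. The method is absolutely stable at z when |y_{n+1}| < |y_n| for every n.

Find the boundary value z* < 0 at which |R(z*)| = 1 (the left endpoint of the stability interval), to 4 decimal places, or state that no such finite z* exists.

z* = -1.3158.

Test eqn y'=λy, z=hλ:
  k1=λy_n ⇒ h·k1=z·y_n;  k2=λ(1+19/20z)y_n ⇒ h·k2=z(1+19/20z)y_n
  y_{n+1}/y_n = 1 + 1/5z + 4/5z(1+19/20z) = 1 + z + 19/25z²
  R(z) = 1 + z + 19/25z².

Find x<0 with |R(x)|<1.
x=-1.46: |R|=1.1600
R=1: x+19/25x²=0 ⇒ x=−25/19=-1.3158; min R=1−1/(4·19/25)=0.6711>−1
Confirm numerically:
  x=-1.182: |R|=0.87981 <1
  x=-1.174: |R|=0.87349 <1
  x=-0.955: |R|=0.73814 <1
  x=-0.919: |R|=0.72287 <1
  x=-1.779: |R|=1.62628 >1
  x=-1.484: |R|=1.18971 >1
So |R|<1 on (-1.3158, 0).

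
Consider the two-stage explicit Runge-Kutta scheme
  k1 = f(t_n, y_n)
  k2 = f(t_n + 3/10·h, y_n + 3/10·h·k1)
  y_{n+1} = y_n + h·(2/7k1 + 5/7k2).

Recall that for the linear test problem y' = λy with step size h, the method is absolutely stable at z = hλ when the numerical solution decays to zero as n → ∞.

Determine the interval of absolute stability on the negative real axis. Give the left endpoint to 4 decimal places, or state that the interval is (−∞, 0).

z∈(-4.6667,0).

On y'=λy, z=hλ:
  k1=λy_n ⇒ h·k1=z·y_n;  k2=λ(1+3/10z)y_n ⇒ h·k2=z(1+3/10z)y_n
  y_{n+1}/y_n = 1 + 2/7z + 5/7z(1+3/10z) = 1 + z + 3/14z²
  R(z) = 1 + z + 3/14z².

Need |R(x)|<1, x<0.
x=-0.59: |R|=0.4846
R=1: x+3/14x²=0 ⇒ x=−14/3=-4.6667; min R=1−1/(4·3/14)=-0.1667>−1
Confirm numerically:
  x=-3.691: |R|=0.22832 <1
  x=-3.022: |R|=0.06504 <1
  x=-2.731: |R|=0.13278 <1
  x=-4.933: |R|=1.28153 >1
  x=-4.805: |R|=1.14243 >1
  x=-4.757: |R|=1.09208 >1
So |R|<1 on (-4.6667, 0).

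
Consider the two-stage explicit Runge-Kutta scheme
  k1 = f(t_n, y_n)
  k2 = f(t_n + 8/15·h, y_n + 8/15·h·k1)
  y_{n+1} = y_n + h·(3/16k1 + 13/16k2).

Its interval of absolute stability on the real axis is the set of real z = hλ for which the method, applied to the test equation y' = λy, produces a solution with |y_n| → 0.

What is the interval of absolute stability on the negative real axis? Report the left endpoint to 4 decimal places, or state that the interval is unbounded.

(-2.3077, 0).

Test eqn y'=λy, z=hλ:
  k1=λy_n ⇒ h·k1=z·y_n;  k2=λ(1+8/15z)y_n ⇒ h·k2=z(1+8/15z)y_n
  y_{n+1}/y_n = 1 + 3/16z + 13/16z(1+8/15z) = 1 + z + 13/30z²
  R(z) = 1 + z + 13/30z².

Solve |R(x)|<1 on ℝ⁻.
x=-1.35: |R|=0.4398
R=1: x+13/30x²=0 ⇒ x=−30/13=-2.3077; min R=1−1/(4·13/30)=0.4231>−1
Confirm numerically:
  x=-2.178: |R|=0.87760 <1
  x=-1.362: |R|=0.44185 <1
  x=-1.229: |R|=0.42552 <1
  x=-2.873: |R|=1.70379 >1
  x=-2.781: |R|=1.57038 >1
  x=-2.777: |R|=1.56475 >1
Interval (-2.3077, 0).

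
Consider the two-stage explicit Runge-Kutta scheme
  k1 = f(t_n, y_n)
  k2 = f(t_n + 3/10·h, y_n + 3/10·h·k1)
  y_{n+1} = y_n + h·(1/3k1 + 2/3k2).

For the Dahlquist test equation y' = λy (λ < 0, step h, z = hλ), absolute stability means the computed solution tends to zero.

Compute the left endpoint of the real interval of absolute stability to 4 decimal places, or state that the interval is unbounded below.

With y'=λy (z=hλ):
  k1=λy_n ⇒ h·k1=z·y_n;  k2=λ(1+3/10z)y_n ⇒ h·k2=z(1+3/10z)y_n
  y_{n+1}/y_n = 1 + 1/3z + 2/3z(1+3/10z) = 1 + z + 1/5z²
  R(z) = 1 + z + 1/5z².

Solve |R(x)|<1 on ℝ⁻.
x=-1.7: |R|=0.1220
R=1: x+1/5x²=0 ⇒ x=−5=-5.0000; min R=1−1/(4·1/5)=-0.2500>−1
Confirm numerically:
  x=-4.869: |R|=0.87243 <1
  x=-3.730: |R|=0.05258 <1
  x=-3.062: |R|=0.18683 <1
  x=-2.102: |R|=0.21832 <1
  x=-5.219: |R|=1.22859 >1
  x=-5.109: |R|=1.11138 >1
  x=-5.048: |R|=1.04846 >1
Stable set (-5.0000, 0).

z* = -5.0000.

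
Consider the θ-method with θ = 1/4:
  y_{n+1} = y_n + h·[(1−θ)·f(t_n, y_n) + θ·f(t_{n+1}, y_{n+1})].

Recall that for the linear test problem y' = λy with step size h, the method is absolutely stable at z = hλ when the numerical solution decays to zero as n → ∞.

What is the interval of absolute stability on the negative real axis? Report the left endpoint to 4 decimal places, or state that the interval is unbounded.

(-4.0000, 0).

On y'=λy, z=hλ:
  y_{n+1} = y_n + z·[3/4·y_n + 1/4·y_{n+1}] ⇒ (1 − 1/4z)y_{n+1} = (1 + 3/4z)y_n
  Hence R(z) = (1 + 3/4z)/(1 − 1/4z).

Need |R(x)|<1, x<0.
x=-0.73: |R|=0.3827
R=−1: 1+3/4x = −1+1/4x ⇒ -1/2x=2 ⇒ x=2/(-1/2)=-4.0000
Confirm numerically:
  x=-3.862: |R|=0.96489 <1
  x=-2.573: |R|=0.56580 <1
  x=-1.906: |R|=0.29089 <1
  x=-4.355: |R|=1.08498 >1
  x=-4.316: |R|=1.07600 >1
  x=-4.107: |R|=1.02640 >1
So |R|<1 on (-4.0000, 0).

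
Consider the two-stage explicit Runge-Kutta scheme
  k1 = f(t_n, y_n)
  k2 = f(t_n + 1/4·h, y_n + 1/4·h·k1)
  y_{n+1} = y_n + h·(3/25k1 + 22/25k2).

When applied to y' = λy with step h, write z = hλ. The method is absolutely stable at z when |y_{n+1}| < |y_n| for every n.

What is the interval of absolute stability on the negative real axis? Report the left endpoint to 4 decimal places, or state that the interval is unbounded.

Test eqn y'=λy, z=hλ:
  k1=λy_n ⇒ h·k1=z·y_n;  k2=λ(1+1/4z)y_n ⇒ h·k2=z(1+1/4z)y_n
  y_{n+1}/y_n = 1 + 3/25z + 22/25z(1+1/4z) = 1 + z + 11/50z²
  so R(z) = 1 + z + 11/50z².

Find x<0 with |R(x)|<1.
x=-1.13: |R|=0.1509
R=1: x+11/50x²=0 ⇒ x=−50/11=-4.5455; min R=1−1/(4·11/50)=-0.1364>−1
Confirm numerically:
  x=-3.061: |R|=0.00034 <1
  x=-2.984: |R|=0.02506 <1
  x=-2.727: |R|=0.09096 <1
  x=-2.030: |R|=0.12340 <1
  x=-5.050: |R|=1.56055 >1
  x=-4.878: |R|=1.35687 >1
Stable set (-4.5455, 0).

z∈(-4.5455,0).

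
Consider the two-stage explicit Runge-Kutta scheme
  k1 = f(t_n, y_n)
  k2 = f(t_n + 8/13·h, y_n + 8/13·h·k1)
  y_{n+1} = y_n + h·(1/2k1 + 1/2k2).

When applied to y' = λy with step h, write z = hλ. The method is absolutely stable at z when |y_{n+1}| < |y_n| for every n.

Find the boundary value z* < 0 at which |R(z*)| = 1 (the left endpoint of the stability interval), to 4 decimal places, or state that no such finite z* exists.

With y'=λy (z=hλ):
  k1=λy_n ⇒ h·k1=z·y_n;  k2=λ(1+8/13z)y_n ⇒ h·k2=z(1+8/13z)y_n
  y_{n+1}/y_n = 1 + 1/2z + 1/2z(1+8/13z) = 1 + z + 4/13z²
  so R(z) = 1 + z + 4/13z².

Find x<0 with |R(x)|<1.
x=-1.77: |R|=0.1940
R=1: x+4/13x²=0 ⇒ x=−13/4=-3.2500; min R=1−1/(4·4/13)=0.1875>−1
Confirm numerically:
  x=-2.818: |R|=0.62542 <1
  x=-2.610: |R|=0.48603 <1
  x=-1.938: |R|=0.21764 <1
  x=-3.719: |R|=1.53668 >1
  x=-3.496: |R|=1.26462 >1
Interval (-3.2500, 0).

left endpoint -3.2500.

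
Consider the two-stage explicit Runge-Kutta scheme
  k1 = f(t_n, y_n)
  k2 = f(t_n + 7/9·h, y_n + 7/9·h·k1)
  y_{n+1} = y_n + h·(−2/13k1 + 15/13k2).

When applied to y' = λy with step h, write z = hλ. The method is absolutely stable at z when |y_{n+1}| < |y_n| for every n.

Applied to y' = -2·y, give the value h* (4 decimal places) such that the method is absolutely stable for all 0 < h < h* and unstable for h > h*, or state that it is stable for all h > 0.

(-1.1143,0); λ=-2 ⇒ h* = (39/35)/2 = 0.5571.

Test eqn y'=λy, z=hλ:
  k1=λy_n ⇒ h·k1=z·y_n;  k2=λ(1+7/9z)y_n ⇒ h·k2=z(1+7/9z)y_n
  y_{n+1}/y_n = 1 − 2/13z + 15/13z(1+7/9z) = 1 + z + 35/39z²
  ⇒ R(z) = 1 + z + 35/39z².

Boundary: |R(x)|=1, x<0.
x=-0.58: |R|=0.7219
R=1: x+35/39x²=0 ⇒ x=−39/35=-1.1143; min R=1−1/(4·35/39)=0.7214>−1
Confirm numerically:
  x=-1.077: |R|=0.96396 <1
  x=-0.922: |R|=0.84090 <1
  x=-0.911: |R|=0.83380 <1
  x=-0.497: |R|=0.72467 <1
  x=-1.708: |R|=1.91006 >1
  x=-1.536: |R|=1.58132 >1
  x=-1.311: |R|=1.23144 >1
Stable set (-1.1143, 0).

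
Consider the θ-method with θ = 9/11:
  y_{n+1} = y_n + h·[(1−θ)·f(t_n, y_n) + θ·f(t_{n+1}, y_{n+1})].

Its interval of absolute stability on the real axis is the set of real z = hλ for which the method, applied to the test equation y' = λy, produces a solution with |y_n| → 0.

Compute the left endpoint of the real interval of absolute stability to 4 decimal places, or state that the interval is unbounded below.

On y'=λy, z=hλ:
  y_{n+1} = y_n + z·[2/11·y_n + 9/11·y_{n+1}] ⇒ (1 − 9/11z)y_{n+1} = (1 + 2/11z)y_n
  Hence R(z) = (1 + 2/11z)/(1 − 9/11z).

Solve |R(x)|<1 on ℝ⁻.
x=-1.65: |R|=0.2979
x=-2: |R|=0.2414
x=-10: |R|=0.0891
x=-100: |R|=0.2075
θ=9/11≥1/2 ⇒ |1+2/11x|<|1−9/11x| ∀x<0 ⇒ unbounded interval.

unbounded; (−∞, 0).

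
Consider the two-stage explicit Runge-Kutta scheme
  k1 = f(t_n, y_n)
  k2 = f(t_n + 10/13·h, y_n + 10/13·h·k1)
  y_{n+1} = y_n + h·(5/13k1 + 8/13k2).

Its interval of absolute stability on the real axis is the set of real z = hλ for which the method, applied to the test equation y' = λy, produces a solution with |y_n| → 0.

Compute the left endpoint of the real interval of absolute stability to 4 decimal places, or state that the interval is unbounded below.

z* = -2.1125.

On y'=λy, z=hλ:
  k1=λy_n ⇒ h·k1=z·y_n;  k2=λ(1+10/13z)y_n ⇒ h·k2=z(1+10/13z)y_n
  y_{n+1}/y_n = 1 + 5/13z + 8/13z(1+10/13z) = 1 + z + 80/169z²
  R(z) = 1 + z + 80/169z².

Solve |R(x)|<1 on ℝ⁻.
x=-1.32: |R|=0.5048
R=1: x+80/169x²=0 ⇒ x=−169/80=-2.1125; min R=1−1/(4·80/169)=0.4719>−1
Confirm numerically:
  x=-1.872: |R|=0.78688 <1
  x=-1.451: |R|=0.54564 <1
  x=-1.386: |R|=0.52335 <1
  x=-2.353: |R|=1.26788 >1
  x=-2.339: |R|=1.25079 >1
Interval (-2.1125, 0).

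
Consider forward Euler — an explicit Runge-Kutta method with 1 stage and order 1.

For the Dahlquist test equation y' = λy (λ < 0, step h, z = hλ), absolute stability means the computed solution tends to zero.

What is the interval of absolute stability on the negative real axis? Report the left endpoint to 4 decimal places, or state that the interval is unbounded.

Test eqn y'=λy, z=hλ:
  order 1, 1-stage ⇒ R(z)=1+z
  (e.g. R(-0.48)=0.52000, |R|=0.52000)

Solve |R(x)|<1 on ℝ⁻.
x=-0.48: |R|=0.5200
|R(-1.98)|=0.9800 |R(-1.4)|=0.4000 |R(-1.31)|=0.3100
Bisect:
  x_lo=-2.8589 |R|=1.8589  x_hi=-0.2222 |R|=0.7778
  mid=-1.54053 |R|=0.54053 →hi
  mid=-2.19972 |R|=1.19972 →lo
  mid=-1.87012 |R|=0.87012 →hi
  mid=-2.03492 |R|=1.03492 →lo
  mid=-1.95252 |R|=0.95252 →hi
  mid=-1.99372 |R|=0.99372 →hi
  mid=-2.01432 |R|=1.01432 →lo
  mid=-2.00402 |R|=1.00402 →lo
  mid=-1.99887 |R|=0.99887 →hi
  ...
  [-2.00016,-2.00000] ⇒ x*=-2.0000
Stable set (-2.0000, 0).

z∈(-2.0000,0).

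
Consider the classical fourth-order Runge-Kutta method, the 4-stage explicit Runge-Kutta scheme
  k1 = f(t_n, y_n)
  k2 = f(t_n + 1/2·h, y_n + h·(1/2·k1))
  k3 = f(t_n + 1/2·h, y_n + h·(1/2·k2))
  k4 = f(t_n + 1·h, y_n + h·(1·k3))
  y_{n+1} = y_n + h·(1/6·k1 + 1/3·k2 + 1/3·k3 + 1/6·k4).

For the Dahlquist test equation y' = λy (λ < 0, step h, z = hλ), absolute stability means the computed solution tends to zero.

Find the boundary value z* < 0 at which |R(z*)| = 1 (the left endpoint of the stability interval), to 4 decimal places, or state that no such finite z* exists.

z* = -2.7853.

Set f=λy, z=hλ:
  order 4, 4-stage ⇒ R(z)=1+z+z^2/2+z^3/6+z^4/24
  (e.g. R(-0.7)=0.49784, |R|=0.49784)

Boundary: |R(x)|=1, x<0.
x=-0.7: |R|=0.4978
|R(-2.94)|=1.2594 |R(-2.83)|=1.0695 |R(-2.8)|=1.0224
Bisect:
  x_lo=-3.6748 |R|=3.4050  x_hi=-0.1784 |R|=0.8366
  mid=-1.92663 |R|=0.31150 →hi
  mid=-2.80073 |R|=1.02353 →lo
  mid=-2.36368 |R|=0.52944 →hi
  mid=-2.58221 |R|=0.73456 →hi
  mid=-2.69147 |R|=0.86751 →hi
  mid=-2.74610 |R|=0.94250 →hi
  mid=-2.77342 |R|=0.98224 →hi
  mid=-2.78707 |R|=1.00269 →lo
  mid=-2.78024 |R|=0.99241 →hi
  mid=-2.78366 |R|=0.99754 →hi
  ...
  [-2.78537,-2.78515] ⇒ x*=-2.7853
Interval (-2.7853, 0).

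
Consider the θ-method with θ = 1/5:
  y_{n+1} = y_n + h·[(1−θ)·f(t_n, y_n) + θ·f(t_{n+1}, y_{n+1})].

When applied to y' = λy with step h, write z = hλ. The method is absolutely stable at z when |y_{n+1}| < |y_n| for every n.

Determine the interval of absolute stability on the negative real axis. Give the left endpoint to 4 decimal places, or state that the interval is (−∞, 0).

Set f=λy, z=hλ:
  y_{n+1} = y_n + z·[4/5·y_n + 1/5·y_{n+1}] ⇒ (1 − 1/5z)y_{n+1} = (1 + 4/5z)y_n
  ⇒ R(z) = (1 + 4/5z)/(1 − 1/5z).

Find x<0 with |R(x)|<1.
x=-1.75: |R|=0.2963
R=−1: 1+4/5x = −1+1/5x ⇒ -3/5x=2 ⇒ x=2/(-3/5)=-3.3333
Confirm numerically:
  x=-3.204: |R|=0.95271 <1
  x=-2.878: |R|=0.82661 <1
  x=-2.360: |R|=0.60326 <1
  x=-1.993: |R|=0.42500 <1
  x=-3.849: |R|=1.17482 >1
  x=-3.837: |R|=1.17099 >1
Stable set (-3.3333, 0).

(-3.3333, 0).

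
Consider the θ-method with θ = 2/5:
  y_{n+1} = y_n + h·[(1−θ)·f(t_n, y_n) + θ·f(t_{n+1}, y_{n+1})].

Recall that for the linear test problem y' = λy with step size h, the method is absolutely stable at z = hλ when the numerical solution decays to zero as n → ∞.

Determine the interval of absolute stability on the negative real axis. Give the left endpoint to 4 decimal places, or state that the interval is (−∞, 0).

On y'=λy, z=hλ:
  y_{n+1} = y_n + z·[3/5·y_n + 2/5·y_{n+1}] ⇒ (1 − 2/5z)y_{n+1} = (1 + 3/5z)y_n
  so R(z) = (1 + 3/5z)/(1 − 2/5z).

Solve |R(x)|<1 on ℝ⁻.
x=-0.56: |R|=0.5425
R=−1: 1+3/5x = −1+2/5x ⇒ -1/5x=2 ⇒ x=2/(-1/5)=-10.0000
Confirm numerically:
  x=-9.397: |R|=0.97466 <1
  x=-8.505: |R|=0.93208 <1
  x=-8.160: |R|=0.91370 <1
  x=-7.244: |R|=0.85858 <1
  x=-10.100: |R|=1.00397 >1
  x=-10.074: |R|=1.00294 >1
Stable set (-10.0000, 0).

(-10.0000, 0).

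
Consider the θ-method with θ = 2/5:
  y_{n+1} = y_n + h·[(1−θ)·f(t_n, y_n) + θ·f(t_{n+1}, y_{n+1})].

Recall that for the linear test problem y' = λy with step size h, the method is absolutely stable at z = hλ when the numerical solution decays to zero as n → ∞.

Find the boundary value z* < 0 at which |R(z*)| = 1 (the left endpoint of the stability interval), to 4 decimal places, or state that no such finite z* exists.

z* = -10.0000.

On y'=λy, z=hλ:
  y_{n+1} = y_n + z·[3/5·y_n + 2/5·y_{n+1}] ⇒ (1 − 2/5z)y_{n+1} = (1 + 3/5z)y_n
  ⇒ R(z) = (1 + 3/5z)/(1 − 2/5z).

Find x<0 with |R(x)|<1.
x=-1.46: |R|=0.0783
R=−1: 1+3/5x = −1+2/5x ⇒ -1/5x=2 ⇒ x=2/(-1/5)=-10.0000
Confirm numerically:
  x=-8.350: |R|=0.92396 <1
  x=-8.014: |R|=0.90555 <1
  x=-4.352: |R|=0.58786 <1
  x=-10.279: |R|=1.01092 >1
  x=-10.195: |R|=1.00768 >1
  x=-10.149: |R|=1.00589 >1
So |R|<1 on (-10.0000, 0).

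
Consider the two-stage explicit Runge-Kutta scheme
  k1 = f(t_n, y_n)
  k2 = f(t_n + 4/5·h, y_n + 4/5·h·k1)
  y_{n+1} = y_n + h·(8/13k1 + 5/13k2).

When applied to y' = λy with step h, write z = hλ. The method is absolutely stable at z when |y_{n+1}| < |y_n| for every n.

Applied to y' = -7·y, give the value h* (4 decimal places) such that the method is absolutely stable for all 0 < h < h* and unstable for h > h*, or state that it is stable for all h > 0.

Set f=λy, z=hλ:
  k1=λy_n ⇒ h·k1=z·y_n;  k2=λ(1+4/5z)y_n ⇒ h·k2=z(1+4/5z)y_n
  y_{n+1}/y_n = 1 + 8/13z + 5/13z(1+4/5z) = 1 + z + 4/13z²
  Hence R(z) = 1 + z + 4/13z².

Solve |R(x)|<1 on ℝ⁻.
x=-1.08: |R|=0.2789
R=1: x+4/13x²=0 ⇒ x=−13/4=-3.2500; min R=1−1/(4·4/13)=0.1875>−1
Confirm numerically:
  x=-1.868: |R|=0.20567 <1
  x=-1.489: |R|=0.19319 <1
  x=-1.348: |R|=0.21111 <1
  x=-1.308: |R|=0.21842 <1
  x=-3.647: |R|=1.44550 >1
  x=-3.609: |R|=1.39866 >1
Interval (-3.2500, 0).

(-3.2500,0); λ=-7 ⇒ h* = (13/4)/7 = 0.4643.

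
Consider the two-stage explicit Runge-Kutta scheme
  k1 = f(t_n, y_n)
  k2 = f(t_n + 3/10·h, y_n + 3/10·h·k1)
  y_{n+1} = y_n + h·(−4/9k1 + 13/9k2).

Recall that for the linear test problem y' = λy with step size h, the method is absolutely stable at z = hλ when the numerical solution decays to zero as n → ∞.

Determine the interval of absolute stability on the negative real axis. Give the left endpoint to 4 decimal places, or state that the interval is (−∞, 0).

Test eqn y'=λy, z=hλ:
  k1=λy_n ⇒ h·k1=z·y_n;  k2=λ(1+3/10z)y_n ⇒ h·k2=z(1+3/10z)y_n
  y_{n+1}/y_n = 1 − 4/9z + 13/9z(1+3/10z) = 1 + z + 13/30z²
  so R(z) = 1 + z + 13/30z².

Solve |R(x)|<1 on ℝ⁻.
x=-1.5: |R|=0.4750
R=1: x+13/30x²=0 ⇒ x=−30/13=-2.3077; min R=1−1/(4·13/30)=0.4231>−1
Confirm numerically:
  x=-2.186: |R|=0.88472 <1
  x=-1.984: |R|=0.72171 <1
  x=-1.843: |R|=0.62888 <1
  x=-2.708: |R|=1.46975 >1
  x=-2.697: |R|=1.45498 >1
  x=-2.429: |R|=1.12768 >1
So |R|<1 on (-2.3077, 0).

z∈(-2.3077,0).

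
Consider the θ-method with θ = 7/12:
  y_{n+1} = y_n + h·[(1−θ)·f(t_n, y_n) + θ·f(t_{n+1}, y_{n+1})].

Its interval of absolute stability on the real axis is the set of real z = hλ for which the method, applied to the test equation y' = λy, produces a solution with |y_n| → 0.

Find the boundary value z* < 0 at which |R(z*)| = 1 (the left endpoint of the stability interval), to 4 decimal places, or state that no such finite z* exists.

Set f=λy, z=hλ:
  y_{n+1} = y_n + z·[5/12·y_n + 7/12·y_{n+1}] ⇒ (1 − 7/12z)y_{n+1} = (1 + 5/12z)y_n
  Hence R(z) = (1 + 5/12z)/(1 − 7/12z).

Solve |R(x)|<1 on ℝ⁻.
x=-0.42: |R|=0.6627
x=-2: |R|=0.0769
x=-10: |R|=0.4634
x=-100: |R|=0.6854
θ=7/12≥1/2 ⇒ |1+5/12x|<|1−7/12x| ∀x<0 ⇒ unbounded interval.

unbounded; (−∞, 0).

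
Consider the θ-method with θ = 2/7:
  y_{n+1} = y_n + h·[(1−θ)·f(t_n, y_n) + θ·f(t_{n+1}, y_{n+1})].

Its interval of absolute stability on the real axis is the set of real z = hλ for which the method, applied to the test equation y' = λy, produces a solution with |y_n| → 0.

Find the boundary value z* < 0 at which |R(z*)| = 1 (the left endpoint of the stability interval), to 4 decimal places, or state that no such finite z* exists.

Set f=λy, z=hλ:
  y_{n+1} = y_n + z·[5/7·y_n + 2/7·y_{n+1}] ⇒ (1 − 2/7z)y_{n+1} = (1 + 5/7z)y_n
  so R(z) = (1 + 5/7z)/(1 − 2/7z).

Find x<0 with |R(x)|<1.
x=-1.54: |R|=0.0694
R=−1: 1+5/7x = −1+2/7x ⇒ -3/7x=2 ⇒ x=2/(-3/7)=-4.6667
Confirm numerically:
  x=-4.198: |R|=0.90868 <1
  x=-3.829: |R|=0.82856 <1
  x=-2.253: |R|=0.37068 <1
  x=-2.024: |R|=0.28240 <1
  x=-5.087: |R|=1.07342 >1
  x=-5.023: |R|=1.06271 >1
  x=-4.790: |R|=1.02232 >1
So |R|<1 on (-4.6667, 0).

z* = -4.6667.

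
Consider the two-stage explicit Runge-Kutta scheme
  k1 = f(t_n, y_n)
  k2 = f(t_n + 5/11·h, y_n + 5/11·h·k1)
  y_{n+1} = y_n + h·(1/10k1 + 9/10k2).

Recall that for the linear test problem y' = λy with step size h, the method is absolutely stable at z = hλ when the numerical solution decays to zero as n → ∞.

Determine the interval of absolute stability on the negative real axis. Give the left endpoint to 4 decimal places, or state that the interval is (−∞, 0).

With y'=λy (z=hλ):
  k1=λy_n ⇒ h·k1=z·y_n;  k2=λ(1+5/11z)y_n ⇒ h·k2=z(1+5/11z)y_n
  y_{n+1}/y_n = 1 + 1/10z + 9/10z(1+5/11z) = 1 + z + 9/22z²
  R(z) = 1 + z + 9/22z².

Need |R(x)|<1, x<0.
x=-1.67: |R|=0.4709
R=1: x+9/22x²=0 ⇒ x=−22/9=-2.4444; min R=1−1/(4·9/22)=0.3889>−1
Confirm numerically:
  x=-2.165: |R|=0.75250 <1
  x=-1.990: |R|=0.63004 <1
  x=-1.877: |R|=0.56428 <1
  x=-2.967: |R|=1.63426 >1
  x=-2.926: |R|=1.57642 >1
Interval (-2.4444, 0).

(-2.4444, 0).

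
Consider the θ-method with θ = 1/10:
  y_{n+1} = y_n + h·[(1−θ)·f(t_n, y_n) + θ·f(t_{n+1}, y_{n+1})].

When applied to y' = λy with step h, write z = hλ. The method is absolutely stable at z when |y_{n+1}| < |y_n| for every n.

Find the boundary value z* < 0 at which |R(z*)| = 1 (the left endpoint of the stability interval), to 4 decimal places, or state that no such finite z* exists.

left endpoint -2.5000.

With y'=λy (z=hλ):
  y_{n+1} = y_n + z·[9/10·y_n + 1/10·y_{n+1}] ⇒ (1 − 1/10z)y_{n+1} = (1 + 9/10z)y_n
  Hence R(z) = (1 + 9/10z)/(1 − 1/10z).

Solve |R(x)|<1 on ℝ⁻.
x=-0.41: |R|=0.6061
R=−1: 1+9/10x = −1+1/10x ⇒ -4/5x=2 ⇒ x=2/(-4/5)=-2.5000
Confirm numerically:
  x=-1.594: |R|=0.37485 <1
  x=-1.361: |R|=0.19796 <1
  x=-1.123: |R|=0.00962 <1
  x=-1.051: |R|=0.04895 <1
  x=-2.841: |R|=1.21244 >1
  x=-2.656: |R|=1.09861 >1
  x=-2.624: |R|=1.07858 >1
Interval (-2.5000, 0).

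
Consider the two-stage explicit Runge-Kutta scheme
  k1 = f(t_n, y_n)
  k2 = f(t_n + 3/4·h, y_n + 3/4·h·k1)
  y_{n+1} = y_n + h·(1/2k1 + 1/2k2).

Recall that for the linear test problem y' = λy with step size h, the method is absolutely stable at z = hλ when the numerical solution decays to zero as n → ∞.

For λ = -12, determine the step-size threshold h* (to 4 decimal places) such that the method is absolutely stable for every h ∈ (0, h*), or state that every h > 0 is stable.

Set f=λy, z=hλ:
  k1=λy_n ⇒ h·k1=z·y_n;  k2=λ(1+3/4z)y_n ⇒ h·k2=z(1+3/4z)y_n
  y_{n+1}/y_n = 1 + 1/2z + 1/2z(1+3/4z) = 1 + z + 3/8z²
  ⇒ R(z) = 1 + z + 3/8z².

Find x<0 with |R(x)|<1.
x=-0.4: |R|=0.6600
R=1: x+3/8x²=0 ⇒ x=−8/3=-2.6667; min R=1−1/(4·3/8)=0.3333>−1
Confirm numerically:
  x=-2.386: |R|=0.74887 <1
  x=-2.184: |R|=0.60470 <1
  x=-1.699: |R|=0.38348 <1
  x=-1.214: |R|=0.33867 <1
  x=-3.217: |R|=1.66391 >1
  x=-3.014: |R|=1.39257 >1
Stable set (-2.6667, 0).

(-2.6667,0); λ=-12 ⇒ h* = (8/3)/12 = 0.2222.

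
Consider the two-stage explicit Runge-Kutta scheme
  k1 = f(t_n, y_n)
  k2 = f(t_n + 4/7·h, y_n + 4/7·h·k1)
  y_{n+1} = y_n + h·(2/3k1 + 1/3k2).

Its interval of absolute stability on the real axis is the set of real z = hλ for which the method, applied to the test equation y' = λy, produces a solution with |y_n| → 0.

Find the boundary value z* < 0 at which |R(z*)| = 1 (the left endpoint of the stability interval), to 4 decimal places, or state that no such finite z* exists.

On y'=λy, z=hλ:
  k1=λy_n ⇒ h·k1=z·y_n;  k2=λ(1+4/7z)y_n ⇒ h·k2=z(1+4/7z)y_n
  y_{n+1}/y_n = 1 + 2/3z + 1/3z(1+4/7z) = 1 + z + 4/21z²
  R(z) = 1 + z + 4/21z².

Find x<0 with |R(x)|<1.
x=-0.35: |R|=0.6733
R=1: x+4/21x²=0 ⇒ x=−21/4=-5.2500; min R=1−1/(4·4/21)=-0.3125>−1
Confirm numerically:
  x=-5.214: |R|=0.96425 <1
  x=-3.490: |R|=0.16998 <1
  x=-2.666: |R|=0.31218 <1
  x=-5.624: |R|=1.40064 >1
  x=-5.439: |R|=1.19580 >1
  x=-5.320: |R|=1.07093 >1
Stable set (-5.2500, 0).

left endpoint -5.2500.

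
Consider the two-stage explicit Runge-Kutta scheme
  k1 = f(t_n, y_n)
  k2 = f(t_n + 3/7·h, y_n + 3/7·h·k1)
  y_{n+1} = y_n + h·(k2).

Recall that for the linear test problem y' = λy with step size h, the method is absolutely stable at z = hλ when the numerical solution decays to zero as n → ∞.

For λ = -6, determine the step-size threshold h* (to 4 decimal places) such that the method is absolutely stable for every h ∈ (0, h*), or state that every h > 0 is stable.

(-2.3333,0); λ=-6 ⇒ h* = (7/3)/6 = 0.3889.

On y'=λy, z=hλ:
  k1=λy_n ⇒ h·k1=z·y_n;  k2=λ(1+3/7z)y_n ⇒ h·k2=z(1+3/7z)y_n
  y_{n+1}/y_n = 1 + z(1+3/7z) = 1 + z + 3/7z²
  ⇒ R(z) = 1 + z + 3/7z².

Find x<0 with |R(x)|<1.
x=-1.68: |R|=0.5296
R=1: x+3/7x²=0 ⇒ x=−7/3=-2.3333; min R=1−1/(4·3/7)=0.4167>−1
Confirm numerically:
  x=-2.236: |R|=0.90673 <1
  x=-2.194: |R|=0.86899 <1
  x=-1.782: |R|=0.57894 <1
  x=-1.156: |R|=0.41672 <1
  x=-2.667: |R|=1.38138 >1
  x=-2.636: |R|=1.34193 >1
Stable set (-2.3333, 0).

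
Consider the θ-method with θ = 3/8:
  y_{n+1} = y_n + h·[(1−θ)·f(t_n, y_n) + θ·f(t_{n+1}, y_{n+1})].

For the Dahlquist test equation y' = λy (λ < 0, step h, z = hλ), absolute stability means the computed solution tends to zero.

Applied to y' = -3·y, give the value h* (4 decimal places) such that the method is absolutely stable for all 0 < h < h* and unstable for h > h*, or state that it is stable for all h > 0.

(-8.0000,0); λ=-3 ⇒ h* = (8)/3 = 2.6667.

On y'=λy, z=hλ:
  y_{n+1} = y_n + z·[5/8·y_n + 3/8·y_{n+1}] ⇒ (1 − 3/8z)y_{n+1} = (1 + 5/8z)y_n
  R(z) = (1 + 5/8z)/(1 − 3/8z).

Solve |R(x)|<1 on ℝ⁻.
x=-0.36: |R|=0.6828
R=−1: 1+5/8x = −1+3/8x ⇒ -1/4x=2 ⇒ x=2/(-1/4)=-8.0000
Confirm numerically:
  x=-7.902: |R|=0.99382 <1
  x=-7.674: |R|=0.97898 <1
  x=-6.764: |R|=0.91263 <1
  x=-5.896: |R|=0.83619 <1
  x=-8.469: |R|=1.02808 >1
  x=-8.394: |R|=1.02375 >1
  x=-8.240: |R|=1.01467 >1
Interval (-8.0000, 0).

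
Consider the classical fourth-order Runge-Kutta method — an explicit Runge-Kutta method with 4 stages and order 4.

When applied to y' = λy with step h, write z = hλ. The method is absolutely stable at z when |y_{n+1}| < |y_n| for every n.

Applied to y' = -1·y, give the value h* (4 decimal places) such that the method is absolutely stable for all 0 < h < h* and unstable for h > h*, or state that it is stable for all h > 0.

(-2.7853,0); λ=-1 ⇒ h* = 2.7853.

Set f=λy, z=hλ:
  order 4, 4-stage ⇒ R(z)=1+z+z^2/2+z^3/6+z^4/24
  (e.g. R(-0.99)=0.37836, |R|=0.37836)

Find x<0 with |R(x)|<1.
x=-0.99: |R|=0.3784
|R(-2.33)|=0.5043 |R(-1.77)|=0.2812 |R(-0.87)|=0.4226
Bisect:
  x_lo=-3.6693 |R|=3.3817  x_hi=-0.1428 |R|=0.8670
  mid=-1.90600 |R|=0.30628 →hi
  mid=-2.78763 |R|=1.00353 →lo
  mid=-2.34682 |R|=0.51664 →hi
  mid=-2.56722 |R|=0.71801 →hi
  mid=-2.67743 |R|=0.84918 →hi
  mid=-2.73253 |R|=0.92332 →hi
  mid=-2.76008 |R|=0.96264 →hi
  ...
  [-2.78548,-2.78526] ⇒ x*=-2.7853
Stable set (-2.7853, 0).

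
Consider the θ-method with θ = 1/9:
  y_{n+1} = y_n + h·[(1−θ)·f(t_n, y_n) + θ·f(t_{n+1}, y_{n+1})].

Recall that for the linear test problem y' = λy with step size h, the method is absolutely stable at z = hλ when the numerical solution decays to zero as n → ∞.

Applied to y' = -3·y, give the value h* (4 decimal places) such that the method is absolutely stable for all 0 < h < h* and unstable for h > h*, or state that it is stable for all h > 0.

Test eqn y'=λy, z=hλ:
  y_{n+1} = y_n + z·[8/9·y_n + 1/9·y_{n+1}] ⇒ (1 − 1/9z)y_{n+1} = (1 + 8/9z)y_n
  Hence R(z) = (1 + 8/9z)/(1 − 1/9z).

Boundary: |R(x)|=1, x<0.
x=-0.5: |R|=0.5263
R=−1: 1+8/9x = −1+1/9x ⇒ -7/9x=2 ⇒ x=2/(-7/9)=-2.5714
Confirm numerically:
  x=-2.316: |R|=0.84199 <1
  x=-1.784: |R|=0.48887 <1
  x=-1.722: |R|=0.44544 <1
  x=-1.315: |R|=0.14736 <1
  x=-2.882: |R|=1.18297 >1
  x=-2.818: |R|=1.14605 >1
Interval (-2.5714, 0).

(-2.5714,0); λ=-3 ⇒ h* = (18/7)/3 = 0.8571.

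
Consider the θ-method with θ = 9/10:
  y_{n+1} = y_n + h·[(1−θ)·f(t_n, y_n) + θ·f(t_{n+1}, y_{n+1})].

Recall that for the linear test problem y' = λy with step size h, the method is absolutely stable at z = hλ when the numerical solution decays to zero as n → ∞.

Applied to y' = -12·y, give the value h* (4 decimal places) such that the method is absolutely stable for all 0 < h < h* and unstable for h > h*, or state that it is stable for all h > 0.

unbounded; (−∞, 0). Any h>0 works for λ=-12.

On y'=λy, z=hλ:
  y_{n+1} = y_n + z·[1/10·y_n + 9/10·y_{n+1}] ⇒ (1 − 9/10z)y_{n+1} = (1 + 1/10z)y_n
  so R(z) = (1 + 1/10z)/(1 − 9/10z).

Find x<0 with |R(x)|<1.
x=-1.71: |R|=0.3265
x=-2: |R|=0.2857
x=-10: |R|=0.0000
x=-100: |R|=0.0989
θ=9/10≥1/2 ⇒ |1+1/10x|<|1−9/10x| ∀x<0 ⇒ stable on all of ℝ⁻.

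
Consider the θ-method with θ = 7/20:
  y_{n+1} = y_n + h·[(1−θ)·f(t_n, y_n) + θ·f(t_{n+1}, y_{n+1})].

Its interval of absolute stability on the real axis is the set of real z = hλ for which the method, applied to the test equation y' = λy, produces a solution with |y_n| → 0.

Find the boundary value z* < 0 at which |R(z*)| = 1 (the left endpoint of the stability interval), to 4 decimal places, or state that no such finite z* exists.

left endpoint -6.6667.

Set f=λy, z=hλ:
  y_{n+1} = y_n + z·[13/20·y_n + 7/20·y_{n+1}] ⇒ (1 − 7/20z)y_{n+1} = (1 + 13/20z)y_n
  ⇒ R(z) = (1 + 13/20z)/(1 − 7/20z).

Need |R(x)|<1, x<0.
x=-1.23: |R|=0.1402
R=−1: 1+13/20x = −1+7/20x ⇒ -3/10x=2 ⇒ x=2/(-3/10)=-6.6667
Confirm numerically:
  x=-5.686: |R|=0.90161 <1
  x=-4.912: |R|=0.80641 <1
  x=-3.711: |R|=0.61429 <1
  x=-2.841: |R|=0.42452 <1
  x=-6.978: |R|=1.02713 >1
  x=-6.969: |R|=1.02637 >1
  x=-6.728: |R|=1.00548 >1
Interval (-6.6667, 0).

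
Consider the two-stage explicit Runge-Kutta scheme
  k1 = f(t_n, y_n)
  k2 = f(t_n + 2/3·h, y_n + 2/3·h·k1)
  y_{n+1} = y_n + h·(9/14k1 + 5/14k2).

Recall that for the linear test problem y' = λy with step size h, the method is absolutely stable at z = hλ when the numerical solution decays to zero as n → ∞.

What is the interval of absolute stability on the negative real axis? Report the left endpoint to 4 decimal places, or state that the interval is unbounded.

(-4.2000, 0).

On y'=λy, z=hλ:
  k1=λy_n ⇒ h·k1=z·y_n;  k2=λ(1+2/3z)y_n ⇒ h·k2=z(1+2/3z)y_n
  y_{n+1}/y_n = 1 + 9/14z + 5/14z(1+2/3z) = 1 + z + 5/21z²
  ⇒ R(z) = 1 + z + 5/21z².

Solve |R(x)|<1 on ℝ⁻.
x=-1.07: |R|=0.2026
R=1: x+5/21x²=0 ⇒ x=−21/5=-4.2000; min R=1−1/(4·5/21)=-0.0500>−1
Confirm numerically:
  x=-3.311: |R|=0.29917 <1
  x=-3.299: |R|=0.29229 <1
  x=-2.521: |R|=0.00780 <1
  x=-2.398: |R|=0.02886 <1
  x=-4.717: |R|=1.58064 >1
  x=-4.477: |R|=1.29527 >1
  x=-4.444: |R|=1.25818 >1
Interval (-4.2000, 0).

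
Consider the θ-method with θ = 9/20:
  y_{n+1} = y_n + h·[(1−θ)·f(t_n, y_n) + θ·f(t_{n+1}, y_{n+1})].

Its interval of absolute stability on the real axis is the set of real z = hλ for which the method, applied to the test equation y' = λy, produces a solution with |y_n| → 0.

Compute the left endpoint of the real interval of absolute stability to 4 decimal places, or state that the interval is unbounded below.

left endpoint -20.0000.

Set f=λy, z=hλ:
  y_{n+1} = y_n + z·[11/20·y_n + 9/20·y_{n+1}] ⇒ (1 − 9/20z)y_{n+1} = (1 + 11/20z)y_n
  R(z) = (1 + 11/20z)/(1 − 9/20z).

Find x<0 with |R(x)|<1.
x=-0.78: |R|=0.4226
R=−1: 1+11/20x = −1+9/20x ⇒ -1/10x=2 ⇒ x=2/(-1/10)=-20.0000
Confirm numerically:
  x=-16.518: |R|=0.95871 <1
  x=-14.827: |R|=0.93257 <1
  x=-12.272: |R|=0.88152 <1
  x=-11.798: |R|=0.87000 <1
  x=-20.474: |R|=1.00464 >1
  x=-20.215: |R|=1.00213 >1
  x=-20.145: |R|=1.00144 >1
Stable set (-20.0000, 0).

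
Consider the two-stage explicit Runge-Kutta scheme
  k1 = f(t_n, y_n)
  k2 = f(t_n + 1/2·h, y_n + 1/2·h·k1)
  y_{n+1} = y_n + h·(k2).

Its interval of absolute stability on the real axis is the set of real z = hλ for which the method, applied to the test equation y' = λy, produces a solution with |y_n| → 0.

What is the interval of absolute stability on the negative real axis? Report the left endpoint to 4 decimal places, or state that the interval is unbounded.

Test eqn y'=λy, z=hλ:
  k1=λy_n ⇒ h·k1=z·y_n;  k2=λ(1+1/2z)y_n ⇒ h·k2=z(1+1/2z)y_n
  y_{n+1}/y_n = 1 + z(1+1/2z) = 1 + z + 1/2z²
  Hence R(z) = 1 + z + 1/2z².

Find x<0 with |R(x)|<1.
x=-1.6: |R|=0.6800
R=1: x+1/2x²=0 ⇒ x=−2=-2.0000; min R=1−1/(4·1/2)=0.5000>−1
Confirm numerically:
  x=-1.835: |R|=0.84861 <1
  x=-1.336: |R|=0.55645 <1
  x=-1.140: |R|=0.50980 <1
  x=-2.172: |R|=1.18679 >1
  x=-2.035: |R|=1.03561 >1
So |R|<1 on (-2.0000, 0).

z∈(-2.0000,0).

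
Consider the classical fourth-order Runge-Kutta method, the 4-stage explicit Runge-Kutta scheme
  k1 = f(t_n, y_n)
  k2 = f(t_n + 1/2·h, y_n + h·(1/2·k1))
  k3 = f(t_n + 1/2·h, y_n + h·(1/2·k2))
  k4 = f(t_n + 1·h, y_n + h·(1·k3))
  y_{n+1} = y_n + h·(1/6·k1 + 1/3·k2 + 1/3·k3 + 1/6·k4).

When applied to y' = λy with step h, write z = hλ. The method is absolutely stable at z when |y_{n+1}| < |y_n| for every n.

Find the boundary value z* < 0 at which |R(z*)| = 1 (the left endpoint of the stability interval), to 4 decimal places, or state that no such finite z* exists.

left endpoint -2.7853.

Set f=λy, z=hλ:
  order 4, 4-stage ⇒ R(z)=1+z+z^2/2+z^3/6+z^4/24
  (e.g. R(-1.05)=0.35896, |R|=0.35896)

Need |R(x)|<1, x<0.
x=-1.05: |R|=0.3590
|R(-2.49)|=0.6387 |R(-2.14)|=0.3903 |R(-1.96)|=0.3208
Bisect:
  x_lo=-3.5931 |R|=3.0755  x_hi=-0.2377 |R|=0.7885
  mid=-1.91537 |R|=0.30861 →hi
  mid=-2.75422 |R|=0.95415 →hi
  mid=-3.17364 |R|=1.76176 →lo
  mid=-2.96393 |R|=1.30447 →lo
  mid=-2.85907 |R|=1.11706 →lo
  mid=-2.80665 |R|=1.03267 →lo
  mid=-2.78043 |R|=0.99270 →hi
  mid=-2.79354 |R|=1.01250 →lo
  mid=-2.78699 |R|=1.00255 →lo
  mid=-2.78371 |R|=0.99761 →hi
  ...
  [-2.78535,-2.78514] ⇒ x*=-2.7853
Stable set (-2.7853, 0).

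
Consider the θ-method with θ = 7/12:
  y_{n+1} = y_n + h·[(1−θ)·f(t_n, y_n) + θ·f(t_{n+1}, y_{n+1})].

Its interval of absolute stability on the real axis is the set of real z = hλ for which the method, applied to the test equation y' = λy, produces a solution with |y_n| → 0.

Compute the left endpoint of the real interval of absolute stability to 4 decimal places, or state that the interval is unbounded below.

Set f=λy, z=hλ:
  y_{n+1} = y_n + z·[5/12·y_n + 7/12·y_{n+1}] ⇒ (1 − 7/12z)y_{n+1} = (1 + 5/12z)y_n
  so R(z) = (1 + 5/12z)/(1 − 7/12z).

Find x<0 with |R(x)|<1.
x=-1.16: |R|=0.3082
x=-2: |R|=0.0769
x=-10: |R|=0.4634
x=-100: |R|=0.6854
θ=7/12≥1/2 ⇒ |1+5/12x|<|1−7/12x| ∀x<0 ⇒ interval (−∞,0).

unbounded; (−∞, 0).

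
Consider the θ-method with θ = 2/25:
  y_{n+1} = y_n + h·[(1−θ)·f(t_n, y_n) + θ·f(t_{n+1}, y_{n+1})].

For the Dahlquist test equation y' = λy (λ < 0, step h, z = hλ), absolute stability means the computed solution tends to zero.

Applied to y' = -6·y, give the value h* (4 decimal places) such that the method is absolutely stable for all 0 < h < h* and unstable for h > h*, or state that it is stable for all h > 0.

(-2.3810,0); λ=-6 ⇒ h* = (50/21)/6 = 0.3968.

Test eqn y'=λy, z=hλ:
  y_{n+1} = y_n + z·[23/25·y_n + 2/25·y_{n+1}] ⇒ (1 − 2/25z)y_{n+1} = (1 + 23/25z)y_n
  ⇒ R(z) = (1 + 23/25z)/(1 − 2/25z).

Find x<0 with |R(x)|<1.
x=-0.67: |R|=0.3641
R=−1: 1+23/25x = −1+2/25x ⇒ -21/25x=2 ⇒ x=2/(-21/25)=-2.3810
Confirm numerically:
  x=-2.044: |R|=0.75674 <1
  x=-1.223: |R|=0.11401 <1
  x=-1.128: |R|=0.03463 <1
  x=-1.052: |R|=0.02966 <1
  x=-2.980: |R|=1.40633 >1
  x=-2.527: |R|=1.10205 >1
  x=-2.425: |R|=1.03099 >1
So |R|<1 on (-2.3810, 0).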